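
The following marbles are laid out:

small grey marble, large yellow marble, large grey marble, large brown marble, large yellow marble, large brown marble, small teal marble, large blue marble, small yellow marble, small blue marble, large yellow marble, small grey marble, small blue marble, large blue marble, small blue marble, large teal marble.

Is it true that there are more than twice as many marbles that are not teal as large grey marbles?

True

marbles that are not teal: 14.
large grey marbles: 1.
The claim requires 14 > 2 × 1 = 2, which holds.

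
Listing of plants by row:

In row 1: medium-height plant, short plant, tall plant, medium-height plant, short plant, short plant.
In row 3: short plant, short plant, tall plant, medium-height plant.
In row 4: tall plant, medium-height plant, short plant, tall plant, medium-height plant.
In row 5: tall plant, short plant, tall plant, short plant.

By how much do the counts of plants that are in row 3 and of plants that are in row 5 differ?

plants in row 3: 4. plants in row 5: 4.
|4 − 4| = 4 − 4 = 0.

0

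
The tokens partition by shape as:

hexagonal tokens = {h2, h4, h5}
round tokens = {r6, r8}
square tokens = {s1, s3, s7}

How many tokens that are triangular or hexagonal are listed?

3

hexagonal: 3; triangular: 0; together 3 + 0 = 3.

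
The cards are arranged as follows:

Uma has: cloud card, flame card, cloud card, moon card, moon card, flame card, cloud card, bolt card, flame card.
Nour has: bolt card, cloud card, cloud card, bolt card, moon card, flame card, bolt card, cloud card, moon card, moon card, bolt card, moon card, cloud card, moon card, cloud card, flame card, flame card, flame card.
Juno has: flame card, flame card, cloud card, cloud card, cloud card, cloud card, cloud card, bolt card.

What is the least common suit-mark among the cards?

Counts by suit-mark: cloud 13, flame 9, moon 7, bolt 6.
The minimum is 6, held uniquely by bolt.

bolt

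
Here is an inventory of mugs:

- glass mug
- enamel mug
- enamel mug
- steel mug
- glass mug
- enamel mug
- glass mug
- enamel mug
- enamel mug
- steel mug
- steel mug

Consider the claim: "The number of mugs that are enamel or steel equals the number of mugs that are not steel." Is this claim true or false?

True

mugs that are enamel or steel: 8.
mugs that are not steel: 8.
The claim requires 8 = 8, which holds.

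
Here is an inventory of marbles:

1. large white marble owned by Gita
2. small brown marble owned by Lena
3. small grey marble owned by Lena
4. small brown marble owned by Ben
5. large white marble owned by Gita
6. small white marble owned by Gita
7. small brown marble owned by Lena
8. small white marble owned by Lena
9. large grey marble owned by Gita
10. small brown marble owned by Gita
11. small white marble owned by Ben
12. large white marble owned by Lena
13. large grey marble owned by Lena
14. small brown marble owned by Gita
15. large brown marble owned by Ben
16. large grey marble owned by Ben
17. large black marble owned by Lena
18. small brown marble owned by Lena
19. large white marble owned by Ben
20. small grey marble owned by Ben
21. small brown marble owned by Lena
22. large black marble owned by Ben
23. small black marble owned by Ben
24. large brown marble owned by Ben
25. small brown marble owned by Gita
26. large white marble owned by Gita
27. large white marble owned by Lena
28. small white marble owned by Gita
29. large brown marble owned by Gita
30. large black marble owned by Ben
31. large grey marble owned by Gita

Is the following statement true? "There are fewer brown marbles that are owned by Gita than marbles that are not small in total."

True

|brown marbles owned by Gita| = 4.
|marbles that are not small| = 16.
The claim requires 4 < 16, which holds.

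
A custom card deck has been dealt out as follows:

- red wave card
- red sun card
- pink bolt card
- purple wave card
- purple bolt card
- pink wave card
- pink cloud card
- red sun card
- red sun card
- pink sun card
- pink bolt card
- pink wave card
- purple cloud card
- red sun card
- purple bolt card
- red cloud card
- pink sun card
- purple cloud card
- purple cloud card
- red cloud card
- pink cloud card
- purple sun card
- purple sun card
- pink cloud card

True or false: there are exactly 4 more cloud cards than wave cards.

cloud cards: 8.
wave cards: 4.
The claim requires 8 − 4 (= 4) to equal 4, which holds.

True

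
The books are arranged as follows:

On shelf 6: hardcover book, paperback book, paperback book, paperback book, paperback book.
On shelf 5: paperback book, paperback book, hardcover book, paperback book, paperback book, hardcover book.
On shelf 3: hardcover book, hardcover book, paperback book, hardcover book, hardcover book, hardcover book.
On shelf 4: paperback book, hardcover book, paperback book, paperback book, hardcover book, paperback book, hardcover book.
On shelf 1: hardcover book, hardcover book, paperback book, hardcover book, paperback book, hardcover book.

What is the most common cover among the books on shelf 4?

Counts by cover (restricted to books on shelf 4): paperback 4, hardcover 3.
The maximum is 4, held uniquely by paperback.

paperback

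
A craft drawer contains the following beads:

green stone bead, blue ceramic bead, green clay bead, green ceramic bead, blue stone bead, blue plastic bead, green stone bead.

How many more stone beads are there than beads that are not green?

0

stone beads: 3.
beads that are not green: 3.
3 − 3 = 0.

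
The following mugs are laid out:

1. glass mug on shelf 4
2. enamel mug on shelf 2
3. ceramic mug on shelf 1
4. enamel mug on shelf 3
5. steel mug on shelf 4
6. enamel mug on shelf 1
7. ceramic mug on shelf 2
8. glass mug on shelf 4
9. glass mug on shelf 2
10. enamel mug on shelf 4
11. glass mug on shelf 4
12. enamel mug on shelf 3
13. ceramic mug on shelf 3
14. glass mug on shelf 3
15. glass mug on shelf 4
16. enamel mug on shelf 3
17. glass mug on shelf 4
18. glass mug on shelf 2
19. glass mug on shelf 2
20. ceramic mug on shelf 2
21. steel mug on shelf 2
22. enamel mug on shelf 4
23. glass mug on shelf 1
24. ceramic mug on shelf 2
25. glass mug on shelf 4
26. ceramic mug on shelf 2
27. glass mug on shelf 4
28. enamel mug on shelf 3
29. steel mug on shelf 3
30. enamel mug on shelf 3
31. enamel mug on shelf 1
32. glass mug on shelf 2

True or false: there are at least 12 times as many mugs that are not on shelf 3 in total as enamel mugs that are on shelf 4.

True

mugs that are not on shelf 3: 24.
enamel mugs on shelf 4: 2.
The claim requires 24 ≥ 12 × 2 = 24, which holds.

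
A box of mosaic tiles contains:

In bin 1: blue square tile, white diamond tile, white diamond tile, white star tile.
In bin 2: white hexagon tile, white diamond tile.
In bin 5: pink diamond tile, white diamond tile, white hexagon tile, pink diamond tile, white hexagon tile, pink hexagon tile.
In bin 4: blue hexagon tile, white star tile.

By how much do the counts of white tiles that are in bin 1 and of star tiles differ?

1

white tiles in bin 1: 3. star tiles: 2.
|3 − 2| = 3 − 2 = 1.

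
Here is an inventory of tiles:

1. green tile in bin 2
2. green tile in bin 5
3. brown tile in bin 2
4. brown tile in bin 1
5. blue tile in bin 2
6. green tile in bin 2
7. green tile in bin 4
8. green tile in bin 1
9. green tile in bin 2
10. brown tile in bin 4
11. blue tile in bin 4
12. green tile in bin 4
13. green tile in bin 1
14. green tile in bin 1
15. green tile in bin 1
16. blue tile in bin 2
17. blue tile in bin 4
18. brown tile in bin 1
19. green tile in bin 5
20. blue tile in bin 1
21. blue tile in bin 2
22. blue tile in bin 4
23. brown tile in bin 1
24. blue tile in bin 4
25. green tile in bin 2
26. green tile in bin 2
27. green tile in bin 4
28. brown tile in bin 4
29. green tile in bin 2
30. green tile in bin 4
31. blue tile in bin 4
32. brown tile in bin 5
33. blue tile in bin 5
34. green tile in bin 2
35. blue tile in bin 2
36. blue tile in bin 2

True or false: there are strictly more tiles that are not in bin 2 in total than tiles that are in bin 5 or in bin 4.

True

There are 23 tiles that are not in bin 2.
There are 15 tiles in bin 5 or in bin 4.
The claim requires 23 > 15, which holds.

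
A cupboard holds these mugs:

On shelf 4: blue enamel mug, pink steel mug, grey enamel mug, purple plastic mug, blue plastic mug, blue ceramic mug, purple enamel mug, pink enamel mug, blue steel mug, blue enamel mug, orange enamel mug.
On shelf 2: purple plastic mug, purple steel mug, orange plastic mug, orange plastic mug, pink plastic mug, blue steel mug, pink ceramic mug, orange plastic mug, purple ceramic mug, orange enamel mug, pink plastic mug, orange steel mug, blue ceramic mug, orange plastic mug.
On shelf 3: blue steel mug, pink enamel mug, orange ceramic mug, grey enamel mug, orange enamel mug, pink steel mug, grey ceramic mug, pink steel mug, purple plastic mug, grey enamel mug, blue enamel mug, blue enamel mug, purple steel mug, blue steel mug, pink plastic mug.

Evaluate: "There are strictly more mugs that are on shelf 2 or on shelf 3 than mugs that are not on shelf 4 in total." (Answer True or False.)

There are 29 mugs on shelf 2 or on shelf 3.
There are 29 mugs that are not on shelf 4.
The claim requires 29 > 29, which does not hold.

False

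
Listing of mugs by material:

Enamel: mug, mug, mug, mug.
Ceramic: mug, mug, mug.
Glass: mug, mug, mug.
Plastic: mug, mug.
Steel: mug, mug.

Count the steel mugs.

2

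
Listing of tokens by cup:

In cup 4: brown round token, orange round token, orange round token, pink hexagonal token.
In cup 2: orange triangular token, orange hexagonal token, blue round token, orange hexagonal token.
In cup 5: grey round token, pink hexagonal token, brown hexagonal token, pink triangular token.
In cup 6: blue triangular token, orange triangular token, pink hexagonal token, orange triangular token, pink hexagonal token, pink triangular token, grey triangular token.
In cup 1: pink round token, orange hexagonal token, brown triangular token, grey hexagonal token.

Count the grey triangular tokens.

1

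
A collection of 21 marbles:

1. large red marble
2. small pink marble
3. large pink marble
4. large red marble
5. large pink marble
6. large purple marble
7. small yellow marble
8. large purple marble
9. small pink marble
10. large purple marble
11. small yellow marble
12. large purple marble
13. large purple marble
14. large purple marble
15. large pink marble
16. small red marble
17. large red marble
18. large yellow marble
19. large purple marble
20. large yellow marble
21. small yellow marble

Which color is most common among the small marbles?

yellow

Counts by color (restricted to small marbles): yellow 3, pink 2, red 1.
The maximum is 3, held uniquely by yellow.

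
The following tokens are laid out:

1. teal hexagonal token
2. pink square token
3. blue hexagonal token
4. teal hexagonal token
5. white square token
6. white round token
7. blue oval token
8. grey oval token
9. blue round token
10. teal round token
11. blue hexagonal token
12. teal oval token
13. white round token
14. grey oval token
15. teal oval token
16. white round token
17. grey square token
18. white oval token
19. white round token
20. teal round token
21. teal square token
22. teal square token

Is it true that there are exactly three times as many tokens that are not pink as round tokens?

True

|tokens that are not pink| = 21.
|round tokens| = 7.
The claim requires 21 = 3 × 7 = 21, which holds.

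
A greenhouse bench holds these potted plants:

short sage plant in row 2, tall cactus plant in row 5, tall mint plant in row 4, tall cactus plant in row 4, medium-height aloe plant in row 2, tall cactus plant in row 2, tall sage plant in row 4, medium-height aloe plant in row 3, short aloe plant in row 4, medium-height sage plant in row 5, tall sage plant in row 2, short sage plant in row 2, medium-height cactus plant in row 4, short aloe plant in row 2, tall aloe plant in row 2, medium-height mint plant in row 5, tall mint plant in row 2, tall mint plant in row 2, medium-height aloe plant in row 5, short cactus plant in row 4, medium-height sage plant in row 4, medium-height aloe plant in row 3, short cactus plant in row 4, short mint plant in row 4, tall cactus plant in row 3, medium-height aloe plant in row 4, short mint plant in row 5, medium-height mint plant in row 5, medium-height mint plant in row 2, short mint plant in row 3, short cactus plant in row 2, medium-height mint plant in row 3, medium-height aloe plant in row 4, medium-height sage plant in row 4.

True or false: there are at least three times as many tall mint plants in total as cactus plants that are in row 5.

|tall mint plants| = 3.
|cactus plants in row 5| = 1.
The claim requires 3 ≥ 3 × 1 = 3, which holds.

True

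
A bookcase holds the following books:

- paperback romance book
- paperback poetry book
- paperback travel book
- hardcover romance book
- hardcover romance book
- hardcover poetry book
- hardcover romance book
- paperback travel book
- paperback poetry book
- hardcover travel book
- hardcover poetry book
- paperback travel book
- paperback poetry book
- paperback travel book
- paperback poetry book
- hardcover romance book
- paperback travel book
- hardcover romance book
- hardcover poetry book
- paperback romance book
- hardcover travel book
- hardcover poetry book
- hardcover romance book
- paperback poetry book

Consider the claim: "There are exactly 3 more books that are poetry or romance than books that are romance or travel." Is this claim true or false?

False

|books that are poetry or romance| = 17.
|books that are romance or travel| = 15.
The claim requires 17 − 15 (= 2) to equal 3, which does not hold.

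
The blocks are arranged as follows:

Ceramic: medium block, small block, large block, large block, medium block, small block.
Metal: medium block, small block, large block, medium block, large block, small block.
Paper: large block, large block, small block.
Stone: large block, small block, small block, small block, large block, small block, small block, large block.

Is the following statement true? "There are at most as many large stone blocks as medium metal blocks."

There are 3 large stone blocks.
There are 2 medium metal blocks.
The claim requires 3 ≤ 2, which does not hold.

False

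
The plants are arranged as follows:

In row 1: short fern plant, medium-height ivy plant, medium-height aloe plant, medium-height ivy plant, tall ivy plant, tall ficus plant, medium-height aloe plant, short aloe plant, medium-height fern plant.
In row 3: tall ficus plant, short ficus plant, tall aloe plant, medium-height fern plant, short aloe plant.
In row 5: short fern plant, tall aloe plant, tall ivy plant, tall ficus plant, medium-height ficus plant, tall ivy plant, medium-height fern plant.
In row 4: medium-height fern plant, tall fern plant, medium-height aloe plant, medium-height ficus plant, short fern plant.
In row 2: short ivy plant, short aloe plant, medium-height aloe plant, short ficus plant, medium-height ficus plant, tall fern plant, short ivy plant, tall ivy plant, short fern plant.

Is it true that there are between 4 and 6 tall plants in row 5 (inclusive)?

True

|tall plants in row 5| = 4.
The claim requires 4 ≤ 4 ≤ 6, which holds.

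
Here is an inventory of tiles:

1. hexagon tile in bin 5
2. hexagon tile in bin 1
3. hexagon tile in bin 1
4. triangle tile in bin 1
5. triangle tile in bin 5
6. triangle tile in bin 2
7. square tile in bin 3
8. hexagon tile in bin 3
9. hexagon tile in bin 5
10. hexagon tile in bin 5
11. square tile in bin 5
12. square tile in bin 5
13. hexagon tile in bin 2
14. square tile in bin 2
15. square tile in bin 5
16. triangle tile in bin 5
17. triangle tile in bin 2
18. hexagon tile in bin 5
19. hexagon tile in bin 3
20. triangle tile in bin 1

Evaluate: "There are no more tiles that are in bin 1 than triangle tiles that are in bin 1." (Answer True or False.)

False

tiles in bin 1: 4.
triangle tiles in bin 1: 2.
The claim requires 4 ≤ 2, which does not hold.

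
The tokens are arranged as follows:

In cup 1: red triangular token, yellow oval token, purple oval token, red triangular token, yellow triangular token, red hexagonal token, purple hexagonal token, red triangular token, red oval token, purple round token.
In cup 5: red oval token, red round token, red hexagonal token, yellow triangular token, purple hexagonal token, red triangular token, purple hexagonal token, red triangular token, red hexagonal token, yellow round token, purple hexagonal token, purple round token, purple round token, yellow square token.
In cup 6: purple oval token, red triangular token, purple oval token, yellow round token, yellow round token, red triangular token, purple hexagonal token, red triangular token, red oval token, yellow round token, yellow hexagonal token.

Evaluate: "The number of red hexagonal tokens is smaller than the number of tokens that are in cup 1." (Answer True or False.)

True

|red hexagonal tokens| = 3.
|tokens in cup 1| = 10.
The claim requires 3 < 10, which holds.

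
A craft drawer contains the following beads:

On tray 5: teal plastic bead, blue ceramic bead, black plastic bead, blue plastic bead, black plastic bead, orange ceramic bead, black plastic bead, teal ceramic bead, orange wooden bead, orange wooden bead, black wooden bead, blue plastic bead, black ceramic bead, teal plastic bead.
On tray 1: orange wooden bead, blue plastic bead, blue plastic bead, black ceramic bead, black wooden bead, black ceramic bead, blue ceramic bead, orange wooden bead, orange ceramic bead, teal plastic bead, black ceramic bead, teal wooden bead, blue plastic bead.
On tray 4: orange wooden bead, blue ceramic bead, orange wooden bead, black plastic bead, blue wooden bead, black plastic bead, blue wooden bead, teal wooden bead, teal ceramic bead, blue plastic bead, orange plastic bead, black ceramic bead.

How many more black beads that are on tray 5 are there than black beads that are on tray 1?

1

black beads on tray 5: 5.
black beads on tray 1: 4.
5 − 4 = 1.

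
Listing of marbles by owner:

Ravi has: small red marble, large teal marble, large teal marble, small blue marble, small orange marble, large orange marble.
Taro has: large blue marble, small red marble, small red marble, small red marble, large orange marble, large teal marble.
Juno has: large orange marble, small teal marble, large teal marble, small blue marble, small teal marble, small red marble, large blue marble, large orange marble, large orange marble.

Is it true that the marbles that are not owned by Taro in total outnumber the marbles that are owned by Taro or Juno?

False

Count of marbles that are not owned by Taro: 15.
Count of marbles owned by Taro or Juno: 15.
The claim requires 15 > 15, which does not hold.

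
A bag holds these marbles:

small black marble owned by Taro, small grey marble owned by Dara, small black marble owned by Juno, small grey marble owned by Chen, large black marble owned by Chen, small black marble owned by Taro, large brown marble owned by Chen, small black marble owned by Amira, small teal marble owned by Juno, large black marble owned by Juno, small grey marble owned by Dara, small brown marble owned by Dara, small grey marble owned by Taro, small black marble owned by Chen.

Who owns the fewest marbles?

Counts by owner: Chen→4, Juno→3, Taro→3, Dara→3, Amira→1.
The minimum is 1, held uniquely by Amira.

Amira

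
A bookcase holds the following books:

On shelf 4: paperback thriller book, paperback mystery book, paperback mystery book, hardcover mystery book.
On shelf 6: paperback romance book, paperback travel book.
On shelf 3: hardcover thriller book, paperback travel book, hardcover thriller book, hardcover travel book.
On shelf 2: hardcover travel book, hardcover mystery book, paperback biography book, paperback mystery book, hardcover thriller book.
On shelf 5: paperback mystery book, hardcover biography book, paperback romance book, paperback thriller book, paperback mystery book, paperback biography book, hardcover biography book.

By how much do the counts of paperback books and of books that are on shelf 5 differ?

6

paperback books: 13. books on shelf 5: 7.
|13 − 7| = 13 − 7 = 6.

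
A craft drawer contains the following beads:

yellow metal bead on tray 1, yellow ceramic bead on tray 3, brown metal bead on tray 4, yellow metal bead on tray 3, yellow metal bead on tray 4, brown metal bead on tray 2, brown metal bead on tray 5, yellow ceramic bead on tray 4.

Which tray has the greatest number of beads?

Counts by tray: tray 4→3, tray 3→2, tray 5→1, tray 1→1, tray 2→1.
The maximum is 3, held uniquely by tray 4.

tray 4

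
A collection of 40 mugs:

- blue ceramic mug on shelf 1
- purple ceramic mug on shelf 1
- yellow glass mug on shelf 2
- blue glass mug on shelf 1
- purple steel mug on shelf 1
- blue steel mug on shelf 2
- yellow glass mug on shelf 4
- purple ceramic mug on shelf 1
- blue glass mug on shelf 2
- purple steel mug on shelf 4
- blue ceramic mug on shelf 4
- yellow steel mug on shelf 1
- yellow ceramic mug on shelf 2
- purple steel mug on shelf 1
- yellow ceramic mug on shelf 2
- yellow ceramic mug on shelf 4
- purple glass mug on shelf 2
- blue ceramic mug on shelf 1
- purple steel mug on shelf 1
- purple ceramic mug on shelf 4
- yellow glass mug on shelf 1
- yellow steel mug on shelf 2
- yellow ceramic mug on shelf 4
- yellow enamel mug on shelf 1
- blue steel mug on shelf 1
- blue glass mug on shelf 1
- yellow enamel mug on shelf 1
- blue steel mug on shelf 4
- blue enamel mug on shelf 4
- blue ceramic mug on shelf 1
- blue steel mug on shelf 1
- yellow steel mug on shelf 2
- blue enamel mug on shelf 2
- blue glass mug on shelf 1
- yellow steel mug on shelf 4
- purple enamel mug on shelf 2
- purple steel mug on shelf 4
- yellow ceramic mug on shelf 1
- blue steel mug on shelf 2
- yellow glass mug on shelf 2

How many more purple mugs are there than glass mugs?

purple mugs: 10.
glass mugs: 9.
10 − 9 = 1.

1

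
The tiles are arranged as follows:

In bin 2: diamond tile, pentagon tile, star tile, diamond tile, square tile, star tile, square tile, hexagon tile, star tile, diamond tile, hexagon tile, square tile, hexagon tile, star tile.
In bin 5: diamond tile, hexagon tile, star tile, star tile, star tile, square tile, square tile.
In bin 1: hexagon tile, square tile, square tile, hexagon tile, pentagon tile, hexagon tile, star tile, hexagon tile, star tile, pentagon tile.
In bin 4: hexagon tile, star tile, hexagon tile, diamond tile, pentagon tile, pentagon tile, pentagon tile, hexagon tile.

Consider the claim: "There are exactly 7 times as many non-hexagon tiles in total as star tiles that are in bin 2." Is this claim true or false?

non-hexagon tiles: 28.
star tiles in bin 2: 4.
The claim requires 28 = 7 × 4 = 28, which holds.

True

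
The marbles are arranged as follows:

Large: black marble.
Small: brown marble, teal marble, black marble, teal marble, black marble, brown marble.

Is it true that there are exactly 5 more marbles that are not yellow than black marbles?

marbles that are not yellow: 7.
black marbles: 3.
The claim requires 7 − 3 (= 4) to equal 5, which does not hold.

False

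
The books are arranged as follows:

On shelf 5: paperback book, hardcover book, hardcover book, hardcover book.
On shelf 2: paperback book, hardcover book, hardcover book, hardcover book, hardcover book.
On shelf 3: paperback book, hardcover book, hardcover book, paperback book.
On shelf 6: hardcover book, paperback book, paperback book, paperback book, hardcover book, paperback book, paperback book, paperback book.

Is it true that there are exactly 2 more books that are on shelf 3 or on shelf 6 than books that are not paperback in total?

books on shelf 3 or on shelf 6: 12.
books that are not paperback: 11.
The claim requires 12 − 11 (= 1) to equal 2, which does not hold.

False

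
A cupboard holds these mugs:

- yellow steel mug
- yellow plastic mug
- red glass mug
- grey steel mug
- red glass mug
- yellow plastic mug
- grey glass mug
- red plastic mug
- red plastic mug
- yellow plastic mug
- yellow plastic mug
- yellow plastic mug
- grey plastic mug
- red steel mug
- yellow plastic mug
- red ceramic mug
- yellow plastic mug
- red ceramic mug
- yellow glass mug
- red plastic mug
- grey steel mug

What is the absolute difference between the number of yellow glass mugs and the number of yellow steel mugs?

0

yellow glass mugs: 1. yellow steel mugs: 1.
|1 − 1| = 1 − 1 = 0.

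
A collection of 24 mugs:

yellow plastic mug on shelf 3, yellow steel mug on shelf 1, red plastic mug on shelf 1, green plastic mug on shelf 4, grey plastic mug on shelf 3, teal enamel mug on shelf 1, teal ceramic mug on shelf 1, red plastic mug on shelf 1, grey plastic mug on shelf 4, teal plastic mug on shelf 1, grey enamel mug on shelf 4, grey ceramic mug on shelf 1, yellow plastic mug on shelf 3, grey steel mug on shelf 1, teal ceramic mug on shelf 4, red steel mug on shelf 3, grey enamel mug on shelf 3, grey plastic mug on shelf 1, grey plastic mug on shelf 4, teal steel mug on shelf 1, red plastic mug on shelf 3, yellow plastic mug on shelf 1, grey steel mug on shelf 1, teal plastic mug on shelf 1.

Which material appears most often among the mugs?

Counts by material: plastic 13, steel 5, enamel 3, ceramic 3.
The maximum is 13, held uniquely by plastic.

plastic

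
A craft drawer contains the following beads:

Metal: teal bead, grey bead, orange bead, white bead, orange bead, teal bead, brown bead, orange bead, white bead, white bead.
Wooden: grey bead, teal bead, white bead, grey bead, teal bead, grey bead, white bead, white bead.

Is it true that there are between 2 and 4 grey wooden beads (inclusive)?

True

|grey wooden beads| = 3.
The claim requires 2 ≤ 3 ≤ 4, which holds.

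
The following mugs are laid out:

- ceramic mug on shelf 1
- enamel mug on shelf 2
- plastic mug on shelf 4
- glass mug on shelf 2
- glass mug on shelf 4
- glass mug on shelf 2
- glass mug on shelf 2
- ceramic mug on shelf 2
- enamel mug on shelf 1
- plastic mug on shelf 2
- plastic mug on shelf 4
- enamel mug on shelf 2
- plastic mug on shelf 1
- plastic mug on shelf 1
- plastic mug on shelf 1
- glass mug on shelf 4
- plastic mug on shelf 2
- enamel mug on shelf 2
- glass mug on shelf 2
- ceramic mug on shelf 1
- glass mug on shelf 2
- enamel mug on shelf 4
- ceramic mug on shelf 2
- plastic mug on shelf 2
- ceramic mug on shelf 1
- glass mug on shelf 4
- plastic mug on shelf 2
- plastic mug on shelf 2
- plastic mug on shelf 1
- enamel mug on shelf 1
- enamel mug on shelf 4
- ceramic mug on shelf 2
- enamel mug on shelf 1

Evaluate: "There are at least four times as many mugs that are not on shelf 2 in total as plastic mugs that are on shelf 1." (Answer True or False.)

There are 17 mugs that are not on shelf 2.
There are 4 plastic mugs on shelf 1.
The claim requires 17 ≥ 4 × 4 = 16, which holds.

True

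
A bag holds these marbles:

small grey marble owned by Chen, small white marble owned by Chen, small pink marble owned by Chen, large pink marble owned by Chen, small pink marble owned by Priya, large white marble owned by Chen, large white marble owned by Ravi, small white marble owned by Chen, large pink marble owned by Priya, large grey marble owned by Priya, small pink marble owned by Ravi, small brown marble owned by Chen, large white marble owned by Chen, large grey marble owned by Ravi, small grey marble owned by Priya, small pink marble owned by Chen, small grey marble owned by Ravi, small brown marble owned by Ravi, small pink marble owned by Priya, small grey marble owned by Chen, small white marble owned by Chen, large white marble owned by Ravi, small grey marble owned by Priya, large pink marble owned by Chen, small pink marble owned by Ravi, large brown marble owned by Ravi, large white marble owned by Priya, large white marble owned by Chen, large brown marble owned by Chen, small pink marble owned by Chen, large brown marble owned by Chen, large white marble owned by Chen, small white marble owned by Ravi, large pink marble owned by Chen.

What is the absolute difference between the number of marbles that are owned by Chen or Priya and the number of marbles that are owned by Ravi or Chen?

marbles owned by Chen or Priya: 25. marbles owned by Ravi or Chen: 27.
|25 − 27| = 27 − 25 = 2.

2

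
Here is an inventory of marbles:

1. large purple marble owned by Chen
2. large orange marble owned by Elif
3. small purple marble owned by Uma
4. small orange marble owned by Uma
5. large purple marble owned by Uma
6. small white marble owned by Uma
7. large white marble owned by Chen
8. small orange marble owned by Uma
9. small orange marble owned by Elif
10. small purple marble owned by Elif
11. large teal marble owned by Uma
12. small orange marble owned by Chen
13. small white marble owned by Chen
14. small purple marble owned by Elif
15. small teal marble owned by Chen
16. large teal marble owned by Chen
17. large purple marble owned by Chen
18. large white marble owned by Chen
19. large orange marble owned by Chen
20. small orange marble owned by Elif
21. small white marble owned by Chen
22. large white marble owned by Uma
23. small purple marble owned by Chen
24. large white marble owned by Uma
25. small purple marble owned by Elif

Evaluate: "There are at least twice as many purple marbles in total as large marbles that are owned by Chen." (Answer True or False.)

purple marbles: 8.
large marbles owned by Chen: 6.
The claim requires 8 ≥ 2 × 6 = 12, which does not hold.

False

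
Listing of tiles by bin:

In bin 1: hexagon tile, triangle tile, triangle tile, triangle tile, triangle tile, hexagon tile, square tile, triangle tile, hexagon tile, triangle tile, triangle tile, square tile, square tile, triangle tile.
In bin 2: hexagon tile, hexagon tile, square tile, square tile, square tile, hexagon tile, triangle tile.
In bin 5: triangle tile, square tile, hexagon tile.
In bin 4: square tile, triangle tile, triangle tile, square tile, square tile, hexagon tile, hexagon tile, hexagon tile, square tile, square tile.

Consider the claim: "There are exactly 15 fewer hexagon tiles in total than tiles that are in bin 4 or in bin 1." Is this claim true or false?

False

|hexagon tiles| = 10.
|tiles in bin 4 or in bin 1| = 24.
The claim requires 24 − 10 (= 14) to equal 15, which does not hold.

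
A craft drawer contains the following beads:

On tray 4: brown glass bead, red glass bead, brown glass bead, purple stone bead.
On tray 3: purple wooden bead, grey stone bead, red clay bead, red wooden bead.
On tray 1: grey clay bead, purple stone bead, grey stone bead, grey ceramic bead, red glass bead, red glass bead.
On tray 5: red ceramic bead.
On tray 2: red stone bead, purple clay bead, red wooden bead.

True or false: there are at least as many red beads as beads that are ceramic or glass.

True

|red beads| = 8.
|beads that are ceramic or glass| = 7.
The claim requires 8 ≥ 7, which holds.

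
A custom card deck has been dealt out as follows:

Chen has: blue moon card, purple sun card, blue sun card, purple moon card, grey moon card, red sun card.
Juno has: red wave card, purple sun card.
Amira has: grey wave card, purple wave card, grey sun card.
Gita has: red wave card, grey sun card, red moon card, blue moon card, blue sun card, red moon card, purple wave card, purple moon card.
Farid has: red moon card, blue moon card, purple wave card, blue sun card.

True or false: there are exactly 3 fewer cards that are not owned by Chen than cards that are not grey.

Count of cards that are not owned by Chen: 17.
There are 19 cards that are not grey.
The claim requires 19 − 17 (= 2) to equal 3, which does not hold.

False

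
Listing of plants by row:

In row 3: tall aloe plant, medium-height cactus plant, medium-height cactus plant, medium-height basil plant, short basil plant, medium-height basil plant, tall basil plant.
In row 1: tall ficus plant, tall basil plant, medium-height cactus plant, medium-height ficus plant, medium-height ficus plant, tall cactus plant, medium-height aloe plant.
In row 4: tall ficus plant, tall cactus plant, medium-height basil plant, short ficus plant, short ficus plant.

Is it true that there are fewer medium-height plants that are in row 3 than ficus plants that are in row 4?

There are 4 medium-height plants in row 3.
There are 3 ficus plants in row 4.
The claim requires 4 < 3, which does not hold.

False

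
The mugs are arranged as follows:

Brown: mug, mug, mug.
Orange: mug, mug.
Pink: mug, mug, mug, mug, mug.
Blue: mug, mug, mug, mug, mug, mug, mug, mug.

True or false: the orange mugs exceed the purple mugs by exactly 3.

False

There are 2 orange mugs.
There are 0 purple mugs.
The claim requires 2 − 0 (= 2) to equal 3, which does not hold.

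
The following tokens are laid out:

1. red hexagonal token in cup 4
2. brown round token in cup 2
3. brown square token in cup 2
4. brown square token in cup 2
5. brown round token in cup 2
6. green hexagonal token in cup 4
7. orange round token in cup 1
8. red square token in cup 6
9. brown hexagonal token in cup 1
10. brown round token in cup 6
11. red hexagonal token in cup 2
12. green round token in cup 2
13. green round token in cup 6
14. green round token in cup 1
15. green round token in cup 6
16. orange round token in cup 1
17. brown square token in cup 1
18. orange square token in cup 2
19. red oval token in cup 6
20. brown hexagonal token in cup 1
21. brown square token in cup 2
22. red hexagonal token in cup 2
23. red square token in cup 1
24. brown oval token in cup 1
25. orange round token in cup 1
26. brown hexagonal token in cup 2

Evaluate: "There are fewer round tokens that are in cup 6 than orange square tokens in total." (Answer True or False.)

False

|round tokens in cup 6| = 3.
|orange square tokens| = 1.
The claim requires 3 < 1, which does not hold.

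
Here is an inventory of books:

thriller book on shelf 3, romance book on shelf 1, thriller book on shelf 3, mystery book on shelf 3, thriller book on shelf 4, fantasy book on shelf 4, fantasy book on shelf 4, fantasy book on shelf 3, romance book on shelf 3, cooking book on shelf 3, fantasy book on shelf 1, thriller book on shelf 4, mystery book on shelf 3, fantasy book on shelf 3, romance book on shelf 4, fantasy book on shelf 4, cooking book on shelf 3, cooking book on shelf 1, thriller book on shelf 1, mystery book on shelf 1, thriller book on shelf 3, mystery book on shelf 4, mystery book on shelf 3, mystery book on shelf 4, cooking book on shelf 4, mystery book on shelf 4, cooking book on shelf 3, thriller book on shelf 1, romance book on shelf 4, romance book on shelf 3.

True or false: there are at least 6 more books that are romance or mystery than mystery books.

False

There are 12 books that are romance or mystery.
There are 7 mystery books.
The claim requires 12 − 7 = 5 ≥ 6, which does not hold.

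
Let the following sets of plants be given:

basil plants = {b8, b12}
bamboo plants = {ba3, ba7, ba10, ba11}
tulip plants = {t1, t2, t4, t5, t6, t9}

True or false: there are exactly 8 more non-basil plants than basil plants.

True

non-basil plants: 10.
basil plants: 2.
The claim requires 10 − 2 (= 8) to equal 8, which holds.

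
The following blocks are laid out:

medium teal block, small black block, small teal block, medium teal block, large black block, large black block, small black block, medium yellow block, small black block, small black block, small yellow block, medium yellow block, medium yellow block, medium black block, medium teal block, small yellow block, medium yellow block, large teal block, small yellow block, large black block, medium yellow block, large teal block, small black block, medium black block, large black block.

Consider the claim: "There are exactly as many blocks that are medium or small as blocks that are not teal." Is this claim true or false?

True

There are 19 blocks that are medium or small.
There are 19 blocks that are not teal.
The claim requires 19 = 19, which holds.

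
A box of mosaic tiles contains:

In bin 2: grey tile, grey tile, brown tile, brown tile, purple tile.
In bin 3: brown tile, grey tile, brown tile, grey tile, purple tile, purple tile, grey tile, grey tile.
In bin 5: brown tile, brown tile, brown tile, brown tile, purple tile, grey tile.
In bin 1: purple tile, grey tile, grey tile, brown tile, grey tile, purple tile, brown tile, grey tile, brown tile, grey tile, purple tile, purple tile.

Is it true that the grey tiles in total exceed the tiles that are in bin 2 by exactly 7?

True

There are 12 grey tiles.
There are 5 tiles in bin 2.
The claim requires 12 − 5 (= 7) to equal 7, which holds.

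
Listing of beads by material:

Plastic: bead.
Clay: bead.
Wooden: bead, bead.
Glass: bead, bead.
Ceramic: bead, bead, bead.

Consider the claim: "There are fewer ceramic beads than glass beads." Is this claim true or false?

False

There are 3 ceramic beads.
There are 2 glass beads.
The claim requires 3 < 2, which does not hold.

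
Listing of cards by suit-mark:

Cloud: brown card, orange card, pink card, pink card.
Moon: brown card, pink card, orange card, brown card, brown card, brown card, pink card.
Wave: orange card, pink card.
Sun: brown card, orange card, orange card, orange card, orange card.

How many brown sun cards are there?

1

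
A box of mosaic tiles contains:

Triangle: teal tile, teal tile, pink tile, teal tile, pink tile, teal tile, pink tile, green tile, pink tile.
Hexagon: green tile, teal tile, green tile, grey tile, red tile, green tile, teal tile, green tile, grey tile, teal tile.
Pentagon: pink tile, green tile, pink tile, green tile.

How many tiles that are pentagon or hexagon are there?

14

hexagon: 10; pentagon: 4; together 10 + 4 = 14.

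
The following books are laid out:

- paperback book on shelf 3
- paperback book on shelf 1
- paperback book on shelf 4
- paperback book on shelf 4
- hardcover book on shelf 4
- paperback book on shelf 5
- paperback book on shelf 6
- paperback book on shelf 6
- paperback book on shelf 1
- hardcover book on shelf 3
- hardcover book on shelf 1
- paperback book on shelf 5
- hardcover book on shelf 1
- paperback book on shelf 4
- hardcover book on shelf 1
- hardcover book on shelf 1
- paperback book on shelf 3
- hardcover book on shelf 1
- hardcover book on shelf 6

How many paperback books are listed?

11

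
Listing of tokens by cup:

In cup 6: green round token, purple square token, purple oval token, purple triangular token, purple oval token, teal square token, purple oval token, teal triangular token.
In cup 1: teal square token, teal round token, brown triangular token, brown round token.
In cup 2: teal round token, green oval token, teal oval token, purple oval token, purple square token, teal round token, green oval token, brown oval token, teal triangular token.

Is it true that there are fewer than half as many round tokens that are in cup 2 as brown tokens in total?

round tokens in cup 2: 2.
brown tokens: 3.
The claim requires 2 × 2 = 4 < 3, which does not hold.

False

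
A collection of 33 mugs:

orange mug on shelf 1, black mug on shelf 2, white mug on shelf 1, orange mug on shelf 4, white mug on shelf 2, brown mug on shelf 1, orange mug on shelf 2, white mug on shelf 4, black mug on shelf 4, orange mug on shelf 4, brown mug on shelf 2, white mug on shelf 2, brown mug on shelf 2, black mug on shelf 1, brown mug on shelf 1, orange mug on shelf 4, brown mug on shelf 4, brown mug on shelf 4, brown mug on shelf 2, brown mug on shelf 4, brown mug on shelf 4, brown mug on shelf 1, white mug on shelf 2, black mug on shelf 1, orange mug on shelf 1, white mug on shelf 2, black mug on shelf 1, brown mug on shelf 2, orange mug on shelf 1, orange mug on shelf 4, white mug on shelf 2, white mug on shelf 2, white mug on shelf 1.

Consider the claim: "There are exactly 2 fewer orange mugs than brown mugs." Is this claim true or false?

orange mugs: 8.
brown mugs: 11.
The claim requires 11 − 8 (= 3) to equal 2, which does not hold.

False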